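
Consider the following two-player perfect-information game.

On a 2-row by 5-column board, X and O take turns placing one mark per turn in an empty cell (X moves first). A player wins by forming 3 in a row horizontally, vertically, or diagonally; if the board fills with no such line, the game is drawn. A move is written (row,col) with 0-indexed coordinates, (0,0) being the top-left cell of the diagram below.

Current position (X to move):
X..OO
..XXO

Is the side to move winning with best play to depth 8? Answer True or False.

ply 1, X at X..OO/..XXO | (0,1)=-1→XX.OO/..XXO; (0,2)=+1→X.XOO/..XXO*; (1,0)=-1→X..OO/X.XXO; (1,1)=+1→X..OO/.XXXO
ply 2, O at X.XOO/..XXO | (0,1)=-1→XOXOO/..XXO*; (1,0)=-1→X.XOO/O.XXO; (1,1)=-1→X.XOO/.OXXO
ply 3, X at XOXOO/..XXO | (1,0)=+0→XOXOO/X.XXO; (1,1)=+1→XOXOO/.XXXO*
ply 4: XOXOO/.XXXO is terminal -1 (O); from X..OO/..XXO depth 8

X winning at [X..OO/..XXO]: True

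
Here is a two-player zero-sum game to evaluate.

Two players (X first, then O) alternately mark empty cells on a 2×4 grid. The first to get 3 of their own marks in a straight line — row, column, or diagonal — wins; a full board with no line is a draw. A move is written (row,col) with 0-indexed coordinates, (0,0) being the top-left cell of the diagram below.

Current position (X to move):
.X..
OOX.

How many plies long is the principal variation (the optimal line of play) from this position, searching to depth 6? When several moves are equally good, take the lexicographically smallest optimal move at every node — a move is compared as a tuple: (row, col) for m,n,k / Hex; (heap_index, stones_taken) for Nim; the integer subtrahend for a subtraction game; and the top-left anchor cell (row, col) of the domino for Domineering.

p1 X@[.X../OOX.]: (0,0)[XX../OOX.]+0 (0,2)[.XX./OOX.]+1* (0,3)[.X.X/OOX.]+0 (1,3)[.X../OOXX]+0
p2 O@[.XX./OOX.]: (0,0)[OXX./OOX.]-1* (0,3)[.XXO/OOX.]-1 (1,3)[.XX./OOXO]-1
p3 X@[OXX./OOX.]: (0,3)[OXXX/OOX.]+1* (1,3)[OXX./OOXX]+0
p4 O@[OXXX/OOX.] terminal -1; root [.X../OOX.] d6

PV length from [.X../OOX.]: 3 plies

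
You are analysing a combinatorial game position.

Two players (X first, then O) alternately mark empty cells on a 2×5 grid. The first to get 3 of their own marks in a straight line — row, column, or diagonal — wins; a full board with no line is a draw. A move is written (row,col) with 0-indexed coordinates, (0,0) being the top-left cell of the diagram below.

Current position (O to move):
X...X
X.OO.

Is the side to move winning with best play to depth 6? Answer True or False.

O winning at [X...X/X.OO.]: True

p1 O@[X...X/X.OO.]: (0,1)[XO..X/X.OO.]+1* (0,2)[X.O.X/X.OO.]+1 (0,3)[X..OX/X.OO.]+1 (1,1)[X...X/XOOO.]+1 (1,4)[X...X/X.OOO]+1
p2 X@[XO..X/X.OO.]: (0,2)[XOX.X/X.OO.]-1* (0,3)[XO.XX/X.OO.]-1 (1,1)[XO..X/XXOO.]-1 (1,4)[XO..X/X.OOX]-1
p3 O@[XOX.X/X.OO.]: (0,3)[XOXOX/X.OO.]+1* (1,1)[XOX.X/XOOO.]+1 (1,4)[XOX.X/X.OOO]+1
p4 X@[XOXOX/X.OO.]: (1,1)[XOXOX/XXOO.]-1* (1,4)[XOXOX/X.OOX]-1
p5 O@[XOXOX/XXOO.]: (1,4)[XOXOX/XXOOO]+1*
p6 X@[XOXOX/XXOOO] terminal -1; root [X...X/X.OO.] d6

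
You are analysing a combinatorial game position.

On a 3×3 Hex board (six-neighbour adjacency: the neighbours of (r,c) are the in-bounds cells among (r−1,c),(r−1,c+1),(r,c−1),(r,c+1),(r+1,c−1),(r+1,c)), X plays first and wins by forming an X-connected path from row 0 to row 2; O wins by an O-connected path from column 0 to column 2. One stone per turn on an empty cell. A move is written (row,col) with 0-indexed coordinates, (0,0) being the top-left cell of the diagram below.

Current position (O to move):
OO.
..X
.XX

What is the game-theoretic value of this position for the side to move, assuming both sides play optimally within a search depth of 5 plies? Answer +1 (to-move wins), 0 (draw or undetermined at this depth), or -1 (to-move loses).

value(OO./..X/.XX, O) = +1

[OO./..X/.XX] O move#1: (0,2):+1/OOO/..X/.XX*, (1,0):-1/OO./O.X/.XX, (1,1):-1/OO./.OX/.XX, (2,0):-1/OO./..X/OXX
[OOO/..X/.XX] end (terminal -1, X#2); searched OO./..X/.XX to 5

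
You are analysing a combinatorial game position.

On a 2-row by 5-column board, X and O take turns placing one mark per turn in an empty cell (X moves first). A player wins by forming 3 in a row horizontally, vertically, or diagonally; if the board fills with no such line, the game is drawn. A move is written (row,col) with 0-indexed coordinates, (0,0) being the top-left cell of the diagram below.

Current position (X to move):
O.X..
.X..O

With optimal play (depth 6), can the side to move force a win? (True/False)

ply 1, X at O.X../.X..O | (0,1)=+1→OXX../.X..O*; (0,3)=+1→O.XX./.X..O; (0,4)=+1→O.X.X/.X..O; (1,0)=+0→O.X../XX..O; (1,2)=+1→O.X../.XX.O; (1,3)=+1→O.X../.X.XO
ply 2, O at OXX../.X..O | (0,3)=-1→OXXO./.X..O*; (0,4)=-1→OXX.O/.X..O; (1,0)=-1→OXX../OX..O; (1,2)=-1→OXX../.XO.O; (1,3)=-1→OXX../.X.OO
ply 3, X at OXXO./.X..O | (0,4)=+0→OXXOX/.X..O; (1,0)=+0→OXXO./XX..O; (1,2)=+1→OXXO./.XX.O*; (1,3)=+0→OXXO./.X.XO
ply 4, O at OXXO./.XX.O | (0,4)=-1→OXXOO/.XX.O*; (1,0)=-1→OXXO./OXX.O; (1,3)=-1→OXXO./.XXOO
ply 5, X at OXXOO/.XX.O | (1,0)=+1→OXXOO/XXX.O*; (1,3)=+1→OXXOO/.XXXO
ply 6: OXXOO/XXX.O is terminal -1 (O); from O.X../.X..O depth 6

X winning at [O.X../.X..O]: True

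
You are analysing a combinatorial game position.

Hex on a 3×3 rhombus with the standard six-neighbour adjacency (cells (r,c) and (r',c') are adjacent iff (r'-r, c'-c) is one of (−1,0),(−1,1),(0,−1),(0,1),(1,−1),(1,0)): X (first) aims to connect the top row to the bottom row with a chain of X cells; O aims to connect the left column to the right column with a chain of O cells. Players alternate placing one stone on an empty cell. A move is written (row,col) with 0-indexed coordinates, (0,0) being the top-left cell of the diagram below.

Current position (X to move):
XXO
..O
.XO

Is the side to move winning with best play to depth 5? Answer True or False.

ply 1, X at XXO/..O/.XO | (1,0)=+1→XXO/X.O/.XO*; (1,1)=+1→XXO/.XO/.XO; (2,0)=+1→XXO/..O/XXO
ply 2, O at XXO/X.O/.XO | (1,1)=-1→XXO/XOO/.XO*; (2,0)=-1→XXO/X.O/OXO
ply 3, X at XXO/XOO/.XO | (2,0)=+1→XXO/XOO/XXO*
ply 4: XXO/XOO/XXO is terminal -1 (O); from XXO/..O/.XO depth 5

X winning at [XXO/..O/.XO]: True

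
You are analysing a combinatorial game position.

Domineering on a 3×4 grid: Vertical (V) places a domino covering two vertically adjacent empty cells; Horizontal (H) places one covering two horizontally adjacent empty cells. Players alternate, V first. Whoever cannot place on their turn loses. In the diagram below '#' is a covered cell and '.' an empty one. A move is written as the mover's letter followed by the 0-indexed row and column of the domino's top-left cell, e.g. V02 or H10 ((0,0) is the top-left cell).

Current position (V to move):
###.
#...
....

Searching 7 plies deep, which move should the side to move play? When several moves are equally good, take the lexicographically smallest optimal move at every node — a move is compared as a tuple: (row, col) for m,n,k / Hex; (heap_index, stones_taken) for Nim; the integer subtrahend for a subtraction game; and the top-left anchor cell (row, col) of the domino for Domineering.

V's best at [###./#.../....]: V12

p1 V@[###./#.../....]: V03[####/#..#/....]-1 V11[###./##../.#..]-1 V12[###./#.#./..#.]+1* V13[###./#..#/...#]-1
p2 H@[###./#.#./..#.]: H20[###./#.#./###.]-1*
p3 V@[###./#.#./###.]: V03[####/#.##/###.]+1* V13[###./#.##/####]+1
p4 H@[####/#.##/###.] terminal -1; root [###./#.../....] d7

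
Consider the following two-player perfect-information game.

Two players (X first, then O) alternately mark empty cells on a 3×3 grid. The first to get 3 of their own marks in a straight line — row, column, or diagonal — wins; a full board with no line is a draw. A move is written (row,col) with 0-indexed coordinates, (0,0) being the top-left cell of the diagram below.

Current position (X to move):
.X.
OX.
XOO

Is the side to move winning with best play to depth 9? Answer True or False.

X winning at [.X./OX./XOO]: True

[.X./OX./XOO] X move#1: (0,0):+0/XX./OX./XOO, (0,2):+1/.XX/OX./XOO*, (1,2):+0/.X./OXX/XOO
[.XX/OX./XOO] end (terminal -1, O#2); searched .X./OX./XOO to 9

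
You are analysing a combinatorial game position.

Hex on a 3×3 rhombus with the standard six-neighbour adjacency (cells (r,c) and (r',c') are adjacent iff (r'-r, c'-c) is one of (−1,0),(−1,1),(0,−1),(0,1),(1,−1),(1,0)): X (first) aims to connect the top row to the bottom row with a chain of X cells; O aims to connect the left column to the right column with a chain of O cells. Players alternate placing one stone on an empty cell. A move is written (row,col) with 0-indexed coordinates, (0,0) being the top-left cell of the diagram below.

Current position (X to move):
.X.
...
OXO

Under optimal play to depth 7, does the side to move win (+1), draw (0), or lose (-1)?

[.X./.../OXO] X move#1: (0,0):-1/XX./.../OXO, (0,2):+1/.XX/.../OXO*, (1,0):-1/.X./X../OXO, (1,1):+1/.X./.X./OXO, (1,2):+1/.X./..X/OXO
[.XX/.../OXO] O move#2: (0,0):-1/OXX/.../OXO*, (1,0):-1/.XX/O../OXO, (1,1):-1/.XX/.O./OXO, (1,2):-1/.XX/..O/OXO
[OXX/.../OXO] X move#3: (1,0):+1/OXX/X../OXO*, (1,1):+1/OXX/.X./OXO, (1,2):+1/OXX/..X/OXO
[OXX/X../OXO] O move#4: (1,1):-1/OXX/XO./OXO*, (1,2):-1/OXX/X.O/OXO
[OXX/XO./OXO] X move#5: (1,2):+1/OXX/XOX/OXO*
[OXX/XOX/OXO] end (terminal -1, O#6); searched .X./.../OXO to 7

value(.X./.../OXO, X) = +1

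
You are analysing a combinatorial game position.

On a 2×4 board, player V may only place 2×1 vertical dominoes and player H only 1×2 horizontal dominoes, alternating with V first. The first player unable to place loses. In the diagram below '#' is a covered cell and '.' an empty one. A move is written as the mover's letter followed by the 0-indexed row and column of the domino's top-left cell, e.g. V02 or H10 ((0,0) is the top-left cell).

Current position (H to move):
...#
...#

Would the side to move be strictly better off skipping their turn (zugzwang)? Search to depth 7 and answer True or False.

zugzwang(...#/...#, H) = False

[...#/...#] H move#1: H00:+1/##.#/...#*, H01:+1/.###/...#, H10:+1/...#/##.#, H11:+1/...#/.###
[##.#/...#] V move#2: V02:-1/####/..##*
[####/..##] H move#3: H10:+1/####/####*
[####/####] end (terminal -1, V#4); searched ...#/...# to 7
if H skipped the turn, V would face:
~ [...#/...#] V move#1: V00:-1/#..#/#..#, V01:+1/.#.#/.#.#*, V02:-1/..##/..##
~ [.#.#/.#.#] end (terminal -1, H#2); searched ...#/...# to 7
compare (H): move=+1 vs pass=-1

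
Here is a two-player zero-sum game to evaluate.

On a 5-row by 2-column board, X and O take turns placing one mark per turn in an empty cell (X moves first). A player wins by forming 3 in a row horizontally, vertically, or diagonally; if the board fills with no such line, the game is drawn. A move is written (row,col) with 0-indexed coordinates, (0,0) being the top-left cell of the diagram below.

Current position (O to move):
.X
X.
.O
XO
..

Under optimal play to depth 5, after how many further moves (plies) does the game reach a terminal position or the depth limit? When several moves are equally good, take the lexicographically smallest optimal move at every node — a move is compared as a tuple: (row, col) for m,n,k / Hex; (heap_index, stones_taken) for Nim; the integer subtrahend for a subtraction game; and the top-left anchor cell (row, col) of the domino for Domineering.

[.X/X./.O/XO/..] O move#1: (0,0):-1/OX/X./.O/XO/.., (1,1):+1/.X/XO/.O/XO/..*, (2,0):+1/.X/X./OO/XO/.., (4,0):-1/.X/X./.O/XO/O., (4,1):+1/.X/X./.O/XO/.O
[.X/XO/.O/XO/..] end (terminal -1, X#2); searched .X/X./.O/XO/.. to 5

PV length from [.X/X./.O/XO/..]: 1 ply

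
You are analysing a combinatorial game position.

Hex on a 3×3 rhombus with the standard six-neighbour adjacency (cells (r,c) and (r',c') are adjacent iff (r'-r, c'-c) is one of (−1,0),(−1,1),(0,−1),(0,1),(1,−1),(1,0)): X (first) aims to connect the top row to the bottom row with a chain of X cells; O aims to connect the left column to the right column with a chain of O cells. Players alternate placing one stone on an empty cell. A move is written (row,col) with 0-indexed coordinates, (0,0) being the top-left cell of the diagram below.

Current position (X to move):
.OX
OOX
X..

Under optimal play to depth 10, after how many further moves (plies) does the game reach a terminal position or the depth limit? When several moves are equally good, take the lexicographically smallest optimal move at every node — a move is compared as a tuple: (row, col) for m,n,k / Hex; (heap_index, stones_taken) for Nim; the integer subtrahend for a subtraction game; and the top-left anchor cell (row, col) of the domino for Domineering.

p1 X@[.OX/OOX/X..]: (0,0)[XOX/OOX/X..]+1* (2,1)[.OX/OOX/XX.]+1 (2,2)[.OX/OOX/X.X]+1
p2 O@[XOX/OOX/X..]: (2,1)[XOX/OOX/XO.]-1* (2,2)[XOX/OOX/X.O]-1
p3 X@[XOX/OOX/XO.]: (2,2)[XOX/OOX/XOX]+1*
p4 O@[XOX/OOX/XOX] terminal -1; root [.OX/OOX/X..] d10

PV length from [.OX/OOX/X..]: 3 plies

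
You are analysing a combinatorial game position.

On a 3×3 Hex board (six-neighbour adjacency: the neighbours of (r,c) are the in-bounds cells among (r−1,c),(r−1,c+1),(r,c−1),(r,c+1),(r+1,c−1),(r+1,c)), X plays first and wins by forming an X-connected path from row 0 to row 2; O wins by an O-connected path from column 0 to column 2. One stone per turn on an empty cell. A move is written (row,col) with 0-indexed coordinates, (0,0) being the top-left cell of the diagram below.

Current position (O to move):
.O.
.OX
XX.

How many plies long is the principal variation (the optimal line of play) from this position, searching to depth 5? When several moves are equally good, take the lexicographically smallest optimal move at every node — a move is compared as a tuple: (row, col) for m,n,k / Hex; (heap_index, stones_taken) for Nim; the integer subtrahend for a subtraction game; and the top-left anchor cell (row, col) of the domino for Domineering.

ply 1, O at .O./.OX/XX. | (0,0)=-1→OO./.OX/XX.; (0,2)=+1→.OO/.OX/XX.*; (1,0)=-1→.O./OOX/XX.; (2,2)=-1→.O./.OX/XXO
ply 2, X at .OO/.OX/XX. | (0,0)=-1→XOO/.OX/XX.*; (1,0)=-1→.OO/XOX/XX.; (2,2)=-1→.OO/.OX/XXX
ply 3, O at XOO/.OX/XX. | (1,0)=+1→XOO/OOX/XX.*; (2,2)=-1→XOO/.OX/XXO
ply 4: XOO/OOX/XX. is terminal -1 (X); from .O./.OX/XX. depth 5

PV length from [.O./.OX/XX.]: 3 plies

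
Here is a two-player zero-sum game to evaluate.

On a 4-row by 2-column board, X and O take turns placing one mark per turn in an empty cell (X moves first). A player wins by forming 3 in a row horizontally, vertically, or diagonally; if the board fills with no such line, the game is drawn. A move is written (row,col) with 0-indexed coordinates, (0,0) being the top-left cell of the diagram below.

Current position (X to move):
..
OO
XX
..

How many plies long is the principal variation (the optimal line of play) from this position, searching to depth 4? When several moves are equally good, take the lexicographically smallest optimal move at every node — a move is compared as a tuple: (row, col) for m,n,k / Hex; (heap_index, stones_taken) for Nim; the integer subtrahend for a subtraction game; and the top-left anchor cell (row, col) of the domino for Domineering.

PV length from [../OO/XX/..]: 4 plies

[../OO/XX/..] X move#1: (0,0):+0/X./OO/XX/..*, (0,1):+0/.X/OO/XX/.., (3,0):+0/../OO/XX/X., (3,1):+0/../OO/XX/.X
[X./OO/XX/..] O move#2: (0,1):+0/XO/OO/XX/..*, (3,0):+0/X./OO/XX/O., (3,1):+0/X./OO/XX/.O
[XO/OO/XX/..] X move#3: (3,0):+0/XO/OO/XX/X.*, (3,1):+0/XO/OO/XX/.X
[XO/OO/XX/X.] O move#4: (3,1):+0/XO/OO/XX/XO*
[XO/OO/XX/XO] end (terminal +0, X#5); searched ../OO/XX/.. to 4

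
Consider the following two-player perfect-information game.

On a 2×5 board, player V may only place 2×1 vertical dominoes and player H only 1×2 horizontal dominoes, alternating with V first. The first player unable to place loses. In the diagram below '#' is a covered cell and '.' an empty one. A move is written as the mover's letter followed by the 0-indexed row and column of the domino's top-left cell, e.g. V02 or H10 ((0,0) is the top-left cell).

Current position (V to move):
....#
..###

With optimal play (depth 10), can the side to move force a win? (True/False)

ply 1, V at ....#/..### | V00=-1→#...#/#.###; V01=+1→.#..#/.####*
ply 2, H at .#..#/.#### | H02=-1→.####/.####*
ply 3, V at .####/.#### | V00=+1→#####/#####*
ply 4: #####/##### is terminal -1 (H); from ....#/..### depth 10

V winning at [....#/..###]: True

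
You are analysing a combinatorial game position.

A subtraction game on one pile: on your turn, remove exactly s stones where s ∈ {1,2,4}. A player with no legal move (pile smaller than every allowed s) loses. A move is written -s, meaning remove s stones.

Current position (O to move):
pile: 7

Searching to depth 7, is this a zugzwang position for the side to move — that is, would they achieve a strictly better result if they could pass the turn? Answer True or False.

zugzwang(7, O) = False

[7] O move#1: -1:+1/6*, -2:-1/5, -4:+1/3
[6] X move#2: -1:-1/5*, -2:-1/4, -4:-1/2
[5] O move#3: -1:-1/4, -2:+1/3*, -4:-1/1
[3] X move#4: -1:-1/2*, -2:-1/1
[2] O move#5: -1:-1/1, -2:+1/0*
[0] end (terminal -1, X#6); searched 7 to 7
if O skipped the turn, X would face:
~ [7] X move#1: -1:+1/6*, -2:-1/5, -4:+1/3
~ [6] O move#2: -1:-1/5*, -2:-1/4, -4:-1/2
~ [5] X move#3: -1:-1/4, -2:+1/3*, -4:-1/1
~ [3] O move#4: -1:-1/2*, -2:-1/1
~ [2] X move#5: -1:-1/1, -2:+1/0*
~ [0] end (terminal -1, O#6); searched 7 to 7
compare (O): move=+1 vs pass=-1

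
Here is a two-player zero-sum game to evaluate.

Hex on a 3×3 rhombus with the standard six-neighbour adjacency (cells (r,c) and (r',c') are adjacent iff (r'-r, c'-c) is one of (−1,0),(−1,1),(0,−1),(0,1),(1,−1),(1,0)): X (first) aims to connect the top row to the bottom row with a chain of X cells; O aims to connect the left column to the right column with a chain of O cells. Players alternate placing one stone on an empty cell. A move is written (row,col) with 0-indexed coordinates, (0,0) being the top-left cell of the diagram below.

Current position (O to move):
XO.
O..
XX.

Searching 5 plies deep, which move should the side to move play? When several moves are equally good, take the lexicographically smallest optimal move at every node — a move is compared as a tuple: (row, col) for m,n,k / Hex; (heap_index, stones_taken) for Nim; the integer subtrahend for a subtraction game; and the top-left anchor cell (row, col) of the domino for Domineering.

O's best at [XO./O../XX.]: (0,2)

p1 O@[XO./O../XX.]: (0,2)[XOO/O../XX.]+1* (1,1)[XO./OO./XX.]+1 (1,2)[XO./O.O/XX.]+1 (2,2)[XO./O../XXO]-1
p2 X@[XOO/O../XX.] terminal -1; root [XO./O../XX.] d5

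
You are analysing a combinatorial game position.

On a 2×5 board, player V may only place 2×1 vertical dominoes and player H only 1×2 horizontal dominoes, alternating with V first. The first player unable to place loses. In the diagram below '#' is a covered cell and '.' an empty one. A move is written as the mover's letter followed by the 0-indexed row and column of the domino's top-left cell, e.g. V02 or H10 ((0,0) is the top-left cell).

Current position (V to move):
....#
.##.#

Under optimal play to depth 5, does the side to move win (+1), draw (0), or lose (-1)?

p1 V@[....#/.##.#]: V00[#...#/###.#]-1* V03[...##/.####]-1
p2 H@[#...#/###.#]: H01[###.#/###.#]-1 H02[#.###/###.#]+1*
p3 V@[#.###/###.#] terminal -1; root [....#/.##.#] d5

value(....#/.##.#, V) = -1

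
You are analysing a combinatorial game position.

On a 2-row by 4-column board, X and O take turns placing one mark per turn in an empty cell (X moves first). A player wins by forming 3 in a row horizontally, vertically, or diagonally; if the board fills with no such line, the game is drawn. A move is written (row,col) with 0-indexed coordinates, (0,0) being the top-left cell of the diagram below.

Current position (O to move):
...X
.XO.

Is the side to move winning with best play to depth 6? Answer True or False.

p1 O@[...X/.XO.]: (0,0)[O..X/.XO.]+0* (0,1)[.O.X/.XO.]+0 (0,2)[..OX/.XO.]+0 (1,0)[...X/OXO.]+0 (1,3)[...X/.XOO]+0
p2 X@[O..X/.XO.]: (0,1)[OX.X/.XO.]+0* (0,2)[O.XX/.XO.]+0 (1,0)[O..X/XXO.]+0 (1,3)[O..X/.XOX]+0
p3 O@[OX.X/.XO.]: (0,2)[OXOX/.XO.]+0* (1,0)[OX.X/OXO.]-1 (1,3)[OX.X/.XOO]-1
p4 X@[OXOX/.XO.]: (1,0)[OXOX/XXO.]+0* (1,3)[OXOX/.XOX]+0
p5 O@[OXOX/XXO.]: (1,3)[OXOX/XXOO]+0*
p6 X@[OXOX/XXOO] terminal +0; root [...X/.XO.] d6

O winning at [...X/.XO.]: False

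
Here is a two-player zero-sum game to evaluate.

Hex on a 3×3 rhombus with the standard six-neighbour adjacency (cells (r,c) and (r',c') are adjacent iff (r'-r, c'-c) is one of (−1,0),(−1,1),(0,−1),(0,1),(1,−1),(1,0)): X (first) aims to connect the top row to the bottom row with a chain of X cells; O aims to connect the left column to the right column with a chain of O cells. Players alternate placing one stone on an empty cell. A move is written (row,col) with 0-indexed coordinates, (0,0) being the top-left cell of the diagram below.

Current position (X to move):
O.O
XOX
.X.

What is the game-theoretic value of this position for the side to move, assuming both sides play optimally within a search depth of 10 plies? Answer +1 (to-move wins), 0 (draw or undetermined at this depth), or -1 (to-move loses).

value(O.O/XOX/.X., X) = -1

[O.O/XOX/.X.] X move#1: (0,1):-1/OXO/XOX/.X.*, (2,0):-1/O.O/XOX/XX., (2,2):-1/O.O/XOX/.XX
[OXO/XOX/.X.] O move#2: (2,0):+1/OXO/XOX/OX.*, (2,2):-1/OXO/XOX/.XO
[OXO/XOX/OX.] end (terminal -1, X#3); searched O.O/XOX/.X. to 10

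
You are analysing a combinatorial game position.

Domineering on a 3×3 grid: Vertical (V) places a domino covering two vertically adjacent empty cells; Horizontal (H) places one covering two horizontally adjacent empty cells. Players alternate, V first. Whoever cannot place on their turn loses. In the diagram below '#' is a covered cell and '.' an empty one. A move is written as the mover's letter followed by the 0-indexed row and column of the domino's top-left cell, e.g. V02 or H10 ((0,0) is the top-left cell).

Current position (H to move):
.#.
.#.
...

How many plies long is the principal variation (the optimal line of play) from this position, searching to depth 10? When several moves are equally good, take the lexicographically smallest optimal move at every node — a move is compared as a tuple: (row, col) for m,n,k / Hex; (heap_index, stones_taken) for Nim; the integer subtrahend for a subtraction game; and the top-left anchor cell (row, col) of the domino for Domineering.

PV length from [.#./.#./...]: 2 plies

p1 H@[.#./.#./...]: H20[.#./.#./##.]-1* H21[.#./.#./.##]-1
p2 V@[.#./.#./##.]: V00[##./##./##.]+1* V02[.##/.##/##.]+1 V12[.#./.##/###]+1
p3 H@[##./##./##.] terminal -1; root [.#./.#./...] d10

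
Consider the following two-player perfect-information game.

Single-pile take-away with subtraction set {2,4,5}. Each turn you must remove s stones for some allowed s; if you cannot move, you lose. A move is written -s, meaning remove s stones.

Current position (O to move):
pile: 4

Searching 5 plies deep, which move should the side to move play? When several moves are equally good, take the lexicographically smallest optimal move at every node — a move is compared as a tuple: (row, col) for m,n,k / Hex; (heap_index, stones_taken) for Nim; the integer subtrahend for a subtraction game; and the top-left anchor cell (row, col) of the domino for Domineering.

p1 O@[4]: -2[2]-1 -4[0]+1*
p2 X@[0] terminal -1; root [4] d5

O's best at [4]: -4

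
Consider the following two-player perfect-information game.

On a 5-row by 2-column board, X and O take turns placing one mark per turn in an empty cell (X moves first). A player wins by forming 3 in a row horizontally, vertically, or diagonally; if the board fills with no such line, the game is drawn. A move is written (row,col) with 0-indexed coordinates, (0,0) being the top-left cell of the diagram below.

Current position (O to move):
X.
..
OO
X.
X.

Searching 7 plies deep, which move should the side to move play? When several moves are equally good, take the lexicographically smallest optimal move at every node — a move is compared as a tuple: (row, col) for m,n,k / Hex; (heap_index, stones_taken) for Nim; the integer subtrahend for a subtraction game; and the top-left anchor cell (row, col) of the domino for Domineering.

ply 1, O at X./../OO/X./X. | (0,1)=+0→XO/../OO/X./X.; (1,0)=+0→X./O./OO/X./X.; (1,1)=+1→X./.O/OO/X./X.*; (3,1)=+1→X./../OO/XO/X.; (4,1)=+0→X./../OO/X./XO
ply 2, X at X./.O/OO/X./X. | (0,1)=-1→XX/.O/OO/X./X.*; (1,0)=-1→X./XO/OO/X./X.; (3,1)=-1→X./.O/OO/XX/X.; (4,1)=-1→X./.O/OO/X./XX
ply 3, O at XX/.O/OO/X./X. | (1,0)=+0→XX/OO/OO/X./X.; (3,1)=+1→XX/.O/OO/XO/X.*; (4,1)=+0→XX/.O/OO/X./XO
ply 4: XX/.O/OO/XO/X. is terminal -1 (X); from X./../OO/X./X. depth 7

O's best at [X./../OO/X./X.]: (1,1)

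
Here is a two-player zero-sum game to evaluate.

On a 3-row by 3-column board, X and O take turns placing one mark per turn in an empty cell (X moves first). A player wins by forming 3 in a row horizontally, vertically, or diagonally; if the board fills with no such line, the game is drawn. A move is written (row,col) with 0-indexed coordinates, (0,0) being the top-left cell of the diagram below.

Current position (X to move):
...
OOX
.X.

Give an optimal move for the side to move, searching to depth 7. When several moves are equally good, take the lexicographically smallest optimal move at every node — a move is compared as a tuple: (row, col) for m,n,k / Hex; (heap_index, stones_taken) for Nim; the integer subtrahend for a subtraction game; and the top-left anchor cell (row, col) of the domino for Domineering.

[.../OOX/.X.] X move#1: (0,0):+0/X../OOX/.X., (0,1):-1/.X./OOX/.X., (0,2):+0/..X/OOX/.X., (2,0):+0/.../OOX/XX., (2,2):+1/.../OOX/.XX*
[.../OOX/.XX] O move#2: (0,0):-1/O../OOX/.XX*, (0,1):-1/.O./OOX/.XX, (0,2):-1/..O/OOX/.XX, (2,0):-1/.../OOX/OXX
[O../OOX/.XX] X move#3: (0,1):-1/OX./OOX/.XX, (0,2):+1/O.X/OOX/.XX*, (2,0):+1/O../OOX/XXX
[O.X/OOX/.XX] end (terminal -1, O#4); searched .../OOX/.X. to 7

X's best at [.../OOX/.X.]: (2,2)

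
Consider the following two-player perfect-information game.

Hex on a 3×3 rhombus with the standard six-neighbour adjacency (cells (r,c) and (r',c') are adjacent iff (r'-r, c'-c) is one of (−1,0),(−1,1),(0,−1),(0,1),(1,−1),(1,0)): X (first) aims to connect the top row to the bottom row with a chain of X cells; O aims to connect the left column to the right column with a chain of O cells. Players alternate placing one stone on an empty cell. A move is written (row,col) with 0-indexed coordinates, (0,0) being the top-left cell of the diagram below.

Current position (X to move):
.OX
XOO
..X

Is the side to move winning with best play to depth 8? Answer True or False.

p1 X@[.OX/XOO/..X]: (0,0)[XOX/XOO/..X]-1* (2,0)[.OX/XOO/X.X]-1 (2,1)[.OX/XOO/.XX]-1
p2 O@[XOX/XOO/..X]: (2,0)[XOX/XOO/O.X]+1* (2,1)[XOX/XOO/.OX]-1
p3 X@[XOX/XOO/O.X] terminal -1; root [.OX/XOO/..X] d8

X winning at [.OX/XOO/..X]: False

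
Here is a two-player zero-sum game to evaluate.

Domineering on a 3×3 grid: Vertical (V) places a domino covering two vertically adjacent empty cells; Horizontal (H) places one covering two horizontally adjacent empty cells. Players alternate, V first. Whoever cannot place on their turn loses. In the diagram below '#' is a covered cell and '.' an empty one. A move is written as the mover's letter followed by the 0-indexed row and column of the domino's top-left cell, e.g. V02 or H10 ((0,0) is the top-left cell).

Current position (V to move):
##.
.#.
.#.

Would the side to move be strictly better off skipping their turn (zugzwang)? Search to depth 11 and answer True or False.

p1 V@[##./.#./.#.]: V02[###/.##/.#.]+1* V10[##./##./##.]+1 V12[##./.##/.##]+1
p2 H@[###/.##/.#.] terminal -1; root [##./.#./.#.] d11
suppose V passes — search the same position with H to move:
pass> p1 H@[##./.#./.#.] terminal -1; root [##./.#./.#.] d11
for V: play +1, pass +1

zugzwang(##./.#./.#., V) = False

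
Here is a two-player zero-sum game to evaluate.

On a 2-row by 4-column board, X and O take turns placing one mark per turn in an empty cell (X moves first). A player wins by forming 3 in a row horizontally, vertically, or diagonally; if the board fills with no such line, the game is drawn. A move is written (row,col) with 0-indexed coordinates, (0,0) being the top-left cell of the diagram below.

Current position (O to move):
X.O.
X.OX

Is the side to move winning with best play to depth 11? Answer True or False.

ply 1, O at X.O./X.OX | (0,1)=+0→XOO./X.OX*; (0,3)=+0→X.OO/X.OX; (1,1)=+0→X.O./XOOX
ply 2, X at XOO./X.OX | (0,3)=+0→XOOX/X.OX*; (1,1)=-1→XOO./XXOX
ply 3, O at XOOX/X.OX | (1,1)=+0→XOOX/XOOX*
ply 4: XOOX/XOOX is terminal +0 (X); from X.O./X.OX depth 11

O winning at [X.O./X.OX]: False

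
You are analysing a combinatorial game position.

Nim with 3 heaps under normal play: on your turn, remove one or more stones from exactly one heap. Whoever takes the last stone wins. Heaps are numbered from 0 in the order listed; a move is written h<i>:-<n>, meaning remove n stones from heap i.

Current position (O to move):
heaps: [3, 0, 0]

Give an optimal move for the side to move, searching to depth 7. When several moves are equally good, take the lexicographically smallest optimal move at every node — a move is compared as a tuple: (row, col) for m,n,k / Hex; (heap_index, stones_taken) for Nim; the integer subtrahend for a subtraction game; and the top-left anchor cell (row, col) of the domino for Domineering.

p1 O@[(3,0,0)]: h0:-1[(2,0,0)]-1 h0:-2[(1,0,0)]-1 h0:-3[(0,0,0)]+1*
p2 X@[(0,0,0)] terminal -1; root [(3,0,0)] d7

O's best at [(3,0,0)]: h0:-3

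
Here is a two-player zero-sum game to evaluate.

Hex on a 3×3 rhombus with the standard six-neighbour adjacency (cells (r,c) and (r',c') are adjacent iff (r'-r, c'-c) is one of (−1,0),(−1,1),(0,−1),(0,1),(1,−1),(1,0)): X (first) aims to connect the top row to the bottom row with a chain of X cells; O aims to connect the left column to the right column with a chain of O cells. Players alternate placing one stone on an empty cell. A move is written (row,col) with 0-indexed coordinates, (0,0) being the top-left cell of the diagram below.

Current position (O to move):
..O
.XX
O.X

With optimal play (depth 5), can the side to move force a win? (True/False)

O winning at [..O/.XX/O.X]: True

[..O/.XX/O.X] O move#1: (0,0):-1/O.O/.XX/O.X, (0,1):+1/.OO/.XX/O.X*, (1,0):-1/..O/OXX/O.X, (2,1):-1/..O/.XX/OOX
[.OO/.XX/O.X] X move#2: (0,0):-1/XOO/.XX/O.X*, (1,0):-1/.OO/XXX/O.X, (2,1):-1/.OO/.XX/OXX
[XOO/.XX/O.X] O move#3: (1,0):+1/XOO/OXX/O.X*, (2,1):-1/XOO/.XX/OOX
[XOO/OXX/O.X] end (terminal -1, X#4); searched ..O/.XX/O.X to 5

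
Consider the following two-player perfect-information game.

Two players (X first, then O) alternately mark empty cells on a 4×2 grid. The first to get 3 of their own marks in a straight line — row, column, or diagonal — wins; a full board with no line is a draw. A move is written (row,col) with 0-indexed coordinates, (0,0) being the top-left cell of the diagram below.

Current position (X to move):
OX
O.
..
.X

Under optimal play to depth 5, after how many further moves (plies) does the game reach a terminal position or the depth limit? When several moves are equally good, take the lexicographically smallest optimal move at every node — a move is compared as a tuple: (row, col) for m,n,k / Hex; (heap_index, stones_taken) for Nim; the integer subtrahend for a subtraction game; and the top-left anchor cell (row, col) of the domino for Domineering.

PV length from [OX/O./../.X]: 4 plies

[OX/O./../.X] X move#1: (1,1):-1/OX/OX/../.X, (2,0):+0/OX/O./X./.X*, (2,1):-1/OX/O./.X/.X, (3,0):-1/OX/O./../XX
[OX/O./X./.X] O move#2: (1,1):+0/OX/OO/X./.X*, (2,1):+0/OX/O./XO/.X, (3,0):+0/OX/O./X./OX
[OX/OO/X./.X] X move#3: (2,1):+0/OX/OO/XX/.X*, (3,0):+0/OX/OO/X./XX
[OX/OO/XX/.X] O move#4: (3,0):+0/OX/OO/XX/OX*
[OX/OO/XX/OX] end (terminal +0, X#5); searched OX/O./../.X to 5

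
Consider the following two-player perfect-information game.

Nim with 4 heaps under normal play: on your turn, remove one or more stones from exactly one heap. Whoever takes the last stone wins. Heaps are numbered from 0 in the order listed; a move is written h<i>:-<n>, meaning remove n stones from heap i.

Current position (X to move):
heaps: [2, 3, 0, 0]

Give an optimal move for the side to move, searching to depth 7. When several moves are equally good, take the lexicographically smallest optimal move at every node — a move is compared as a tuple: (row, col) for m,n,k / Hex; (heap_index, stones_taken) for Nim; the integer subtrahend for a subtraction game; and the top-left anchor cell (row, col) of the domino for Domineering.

X's best at [(2,3,0,0)]: h1:-1

ply 1, X at (2,3,0,0) | h0:-1=-1→(1,3,0,0); h0:-2=-1→(0,3,0,0); h1:-1=+1→(2,2,0,0)*; h1:-2=-1→(2,1,0,0); h1:-3=-1→(2,0,0,0)
ply 2, O at (2,2,0,0) | h0:-1=-1→(1,2,0,0)*; h0:-2=-1→(0,2,0,0); h1:-1=-1→(2,1,0,0); h1:-2=-1→(2,0,0,0)
ply 3, X at (1,2,0,0) | h0:-1=-1→(0,2,0,0); h1:-1=+1→(1,1,0,0)*; h1:-2=-1→(1,0,0,0)
ply 4, O at (1,1,0,0) | h0:-1=-1→(0,1,0,0)*; h1:-1=-1→(1,0,0,0)
ply 5, X at (0,1,0,0) | h1:-1=+1→(0,0,0,0)*
ply 6: (0,0,0,0) is terminal -1 (O); from (2,3,0,0) depth 7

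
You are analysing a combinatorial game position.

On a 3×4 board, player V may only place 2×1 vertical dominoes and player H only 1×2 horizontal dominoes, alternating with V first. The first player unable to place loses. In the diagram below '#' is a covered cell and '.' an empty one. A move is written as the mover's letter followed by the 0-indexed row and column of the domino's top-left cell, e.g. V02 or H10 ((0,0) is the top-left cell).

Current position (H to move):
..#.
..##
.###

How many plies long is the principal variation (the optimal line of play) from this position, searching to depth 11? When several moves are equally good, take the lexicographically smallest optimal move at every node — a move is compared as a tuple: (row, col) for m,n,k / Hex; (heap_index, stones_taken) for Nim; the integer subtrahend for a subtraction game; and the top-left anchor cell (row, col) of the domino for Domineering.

p1 H@[..#./..##/.###]: H00[###./..##/.###]-1 H10[..#./####/.###]+1*
p2 V@[..#./####/.###] terminal -1; root [..#./..##/.###] d11

PV length from [..#./..##/.###]: 1 ply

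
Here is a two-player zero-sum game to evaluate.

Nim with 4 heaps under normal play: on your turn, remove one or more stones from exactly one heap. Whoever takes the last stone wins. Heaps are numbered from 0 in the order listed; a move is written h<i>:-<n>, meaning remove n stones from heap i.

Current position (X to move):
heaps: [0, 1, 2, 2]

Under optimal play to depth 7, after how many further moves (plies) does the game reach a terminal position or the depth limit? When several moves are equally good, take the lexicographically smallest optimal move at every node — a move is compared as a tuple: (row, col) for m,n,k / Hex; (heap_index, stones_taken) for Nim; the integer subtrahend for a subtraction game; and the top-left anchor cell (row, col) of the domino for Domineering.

ply 1, X at (0,1,2,2) | h1:-1=+1→(0,0,2,2)*; h2:-1=-1→(0,1,1,2); h2:-2=-1→(0,1,0,2); h3:-1=-1→(0,1,2,1); h3:-2=-1→(0,1,2,0)
ply 2, O at (0,0,2,2) | h2:-1=-1→(0,0,1,2)*; h2:-2=-1→(0,0,0,2); h3:-1=-1→(0,0,2,1); h3:-2=-1→(0,0,2,0)
ply 3, X at (0,0,1,2) | h2:-1=-1→(0,0,0,2); h3:-1=+1→(0,0,1,1)*; h3:-2=-1→(0,0,1,0)
ply 4, O at (0,0,1,1) | h2:-1=-1→(0,0,0,1)*; h3:-1=-1→(0,0,1,0)
ply 5, X at (0,0,0,1) | h3:-1=+1→(0,0,0,0)*
ply 6: (0,0,0,0) is terminal -1 (O); from (0,1,2,2) depth 7

PV length from [(0,1,2,2)]: 5 plies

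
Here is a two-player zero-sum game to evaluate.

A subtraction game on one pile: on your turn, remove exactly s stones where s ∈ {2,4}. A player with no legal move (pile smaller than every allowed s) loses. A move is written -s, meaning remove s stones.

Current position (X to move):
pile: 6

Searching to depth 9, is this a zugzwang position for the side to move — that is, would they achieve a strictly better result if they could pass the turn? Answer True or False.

zugzwang(6, X) = True

ply 1, X at 6 | -2=-1→4*; -4=-1→2
ply 2, O at 4 | -2=-1→2; -4=+1→0*
ply 3: 0 is terminal -1 (X); from 6 depth 9
pass branch (O moves first from the same position):
  | ply 1, O at 6 | -2=-1→4*; -4=-1→2
  | ply 2, X at 4 | -2=-1→2; -4=+1→0*
  | ply 3: 0 is terminal -1 (O); from 6 depth 9
X moving scores -1; X passing scores +1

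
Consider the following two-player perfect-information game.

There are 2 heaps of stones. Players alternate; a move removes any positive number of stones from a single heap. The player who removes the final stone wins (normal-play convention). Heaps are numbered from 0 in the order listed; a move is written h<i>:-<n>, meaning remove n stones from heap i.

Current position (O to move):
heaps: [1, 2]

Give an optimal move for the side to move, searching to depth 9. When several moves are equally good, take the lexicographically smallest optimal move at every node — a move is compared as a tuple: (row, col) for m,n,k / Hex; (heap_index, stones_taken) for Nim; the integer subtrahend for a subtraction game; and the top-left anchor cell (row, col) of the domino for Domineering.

[(1,2)] O move#1: h0:-1:-1/(0,2), h1:-1:+1/(1,1)*, h1:-2:-1/(1,0)
[(1,1)] X move#2: h0:-1:-1/(0,1)*, h1:-1:-1/(1,0)
[(0,1)] O move#3: h1:-1:+1/(0,0)*
[(0,0)] end (terminal -1, X#4); searched (1,2) to 9

O's best at [(1,2)]: h1:-1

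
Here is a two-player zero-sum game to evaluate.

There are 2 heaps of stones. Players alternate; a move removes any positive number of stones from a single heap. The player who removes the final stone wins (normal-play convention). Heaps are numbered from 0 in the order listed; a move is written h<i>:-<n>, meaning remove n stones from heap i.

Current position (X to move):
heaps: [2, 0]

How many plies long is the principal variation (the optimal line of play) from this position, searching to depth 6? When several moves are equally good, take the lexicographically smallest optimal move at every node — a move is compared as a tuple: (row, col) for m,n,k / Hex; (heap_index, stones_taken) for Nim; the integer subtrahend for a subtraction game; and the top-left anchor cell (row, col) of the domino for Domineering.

PV length from [(2,0)]: 1 ply

[(2,0)] X move#1: h0:-1:-1/(1,0), h0:-2:+1/(0,0)*
[(0,0)] end (terminal -1, O#2); searched (2,0) to 6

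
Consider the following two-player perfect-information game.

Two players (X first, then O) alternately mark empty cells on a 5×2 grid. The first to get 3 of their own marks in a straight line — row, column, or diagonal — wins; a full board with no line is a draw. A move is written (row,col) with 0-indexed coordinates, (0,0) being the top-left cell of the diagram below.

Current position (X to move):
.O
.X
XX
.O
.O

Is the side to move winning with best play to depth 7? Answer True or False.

X winning at [.O/.X/XX/.O/.O]: True

ply 1, X at .O/.X/XX/.O/.O | (0,0)=+0→XO/.X/XX/.O/.O; (1,0)=+1→.O/XX/XX/.O/.O*; (3,0)=+1→.O/.X/XX/XO/.O; (4,0)=+0→.O/.X/XX/.O/XO
ply 2, O at .O/XX/XX/.O/.O | (0,0)=-1→OO/XX/XX/.O/.O*; (3,0)=-1→.O/XX/XX/OO/.O; (4,0)=-1→.O/XX/XX/.O/OO
ply 3, X at OO/XX/XX/.O/.O | (3,0)=+1→OO/XX/XX/XO/.O*; (4,0)=+0→OO/XX/XX/.O/XO
ply 4: OO/XX/XX/XO/.O is terminal -1 (O); from .O/.X/XX/.O/.O depth 7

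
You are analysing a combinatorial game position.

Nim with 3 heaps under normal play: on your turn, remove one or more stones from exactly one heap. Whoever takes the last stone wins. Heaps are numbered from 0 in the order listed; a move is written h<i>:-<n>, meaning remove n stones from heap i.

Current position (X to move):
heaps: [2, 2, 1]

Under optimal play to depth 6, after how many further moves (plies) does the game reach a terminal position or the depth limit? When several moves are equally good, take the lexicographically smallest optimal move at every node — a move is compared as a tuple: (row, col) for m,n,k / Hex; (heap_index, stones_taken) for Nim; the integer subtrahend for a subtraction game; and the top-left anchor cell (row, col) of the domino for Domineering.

p1 X@[(2,2,1)]: h0:-1[(1,2,1)]-1 h0:-2[(0,2,1)]-1 h1:-1[(2,1,1)]-1 h1:-2[(2,0,1)]-1 h2:-1[(2,2,0)]+1*
p2 O@[(2,2,0)]: h0:-1[(1,2,0)]-1* h0:-2[(0,2,0)]-1 h1:-1[(2,1,0)]-1 h1:-2[(2,0,0)]-1
p3 X@[(1,2,0)]: h0:-1[(0,2,0)]-1 h1:-1[(1,1,0)]+1* h1:-2[(1,0,0)]-1
p4 O@[(1,1,0)]: h0:-1[(0,1,0)]-1* h1:-1[(1,0,0)]-1
p5 X@[(0,1,0)]: h1:-1[(0,0,0)]+1*
p6 O@[(0,0,0)] terminal -1; root [(2,2,1)] d6

PV length from [(2,2,1)]: 5 plies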